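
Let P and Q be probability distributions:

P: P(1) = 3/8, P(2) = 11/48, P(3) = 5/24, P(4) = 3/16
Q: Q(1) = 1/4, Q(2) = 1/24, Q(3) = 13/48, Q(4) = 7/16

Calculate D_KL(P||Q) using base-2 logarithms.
0.4749 bits

D_KL(P||Q) = Σ P(x) log₂(P(x)/Q(x))

Computing term by term:
  P(1)·log₂(P(1)/Q(1)) = (3/8)·log₂((3/8)/(1/4)) = 0.21936
  P(2)·log₂(P(2)/Q(2)) = (11/48)·log₂((11/48)/(1/24)) = 0.56362
  P(3)·log₂(P(3)/Q(3)) = (5/24)·log₂((5/24)/(13/48)) = -0.07886
  P(4)·log₂(P(4)/Q(4)) = (3/16)·log₂((3/16)/(7/16)) = -0.22920

D_KL(P||Q) = 0.21936 + 0.56362 - 0.07886 - 0.22920 = 0.47492 ≈ 0.4749 bits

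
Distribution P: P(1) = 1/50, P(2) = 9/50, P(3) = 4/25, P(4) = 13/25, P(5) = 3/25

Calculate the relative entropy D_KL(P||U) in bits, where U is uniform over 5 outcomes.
0.4831 bits

U(i) = 1/5 for all i

D_KL(P||U) = Σ P(x) log₂(P(x) / (1/5))
           = Σ P(x) log₂(P(x)) + log₂(5)
           = log₂(5) - H(P)

H(P) = -Σ P(x) log₂(P(x)):
  -P(1)·log₂(P(1)) = -(1/50)·log₂(1/50) = 0.11288
  -P(2)·log₂(P(2)) = -(9/50)·log₂(9/50) = 0.44531
  -P(3)·log₂(P(3)) = -(4/25)·log₂(4/25) = 0.42302
  -P(4)·log₂(P(4)) = -(13/25)·log₂(13/25) = 0.49058
  -P(5)·log₂(P(5)) = -(3/25)·log₂(3/25) = 0.36707
H(P) = 0.11288 + 0.44531 + 0.42302 + 0.49058 + 0.36707 = 1.83886 bits

log₂(5) = 2.32193 bits

D_KL(P||U) = 2.32193 - 1.83886 = 0.48307 ≈ 0.4831 bits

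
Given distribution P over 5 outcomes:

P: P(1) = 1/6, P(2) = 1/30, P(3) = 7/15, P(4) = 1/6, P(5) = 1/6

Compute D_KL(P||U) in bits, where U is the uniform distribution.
0.3528 bits

U(i) = 1/5 for all i

D_KL(P||U) = Σ P(x) log₂(P(x) / (1/5))
           = Σ P(x) log₂(P(x)) + log₂(5)
           = log₂(5) - H(P)

H(P) = -Σ P(x) log₂(P(x)):
  -P(1)·log₂(P(1)) = -(1/6)·log₂(1/6) = 0.43083
  -P(2)·log₂(P(2)) = -(1/30)·log₂(1/30) = 0.16356
  -P(3)·log₂(P(3)) = -(7/15)·log₂(7/15) = 0.51312
  -P(4)·log₂(P(4)) = -(1/6)·log₂(1/6) = 0.43083
  -P(5)·log₂(P(5)) = -(1/6)·log₂(1/6) = 0.43083
H(P) = 0.43083 + 0.16356 + 0.51312 + 0.43083 + 0.43083 = 1.96917 bits

log₂(5) = 2.32193 bits

D_KL(P||U) = 2.32193 - 1.96917 = 0.35276 ≈ 0.3528 bits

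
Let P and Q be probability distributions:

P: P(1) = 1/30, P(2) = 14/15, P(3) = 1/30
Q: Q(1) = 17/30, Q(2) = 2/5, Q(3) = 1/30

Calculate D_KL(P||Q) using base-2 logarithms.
1.0047 bits

D_KL(P||Q) = Σ P(x) log₂(P(x)/Q(x))

Computing term by term:
  P(1)·log₂(P(1)/Q(1)) = (1/30)·log₂((1/30)/(17/30)) = -0.13625
  P(2)·log₂(P(2)/Q(2)) = (14/15)·log₂((14/15)/(2/5)) = 1.14090
  P(3)·log₂(P(3)/Q(3)) = (1/30)·log₂((1/30)/(1/30)) = 0.00000

D_KL(P||Q) = -0.13625 + 1.14090 + 0.00000 = 1.00465 ≈ 1.0047 bits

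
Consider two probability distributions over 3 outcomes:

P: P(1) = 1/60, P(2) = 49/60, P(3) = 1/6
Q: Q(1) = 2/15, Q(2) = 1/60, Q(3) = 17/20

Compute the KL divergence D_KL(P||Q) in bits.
4.1436 bits

D_KL(P||Q) = Σ P(x) log₂(P(x)/Q(x))

Computing term by term:
  P(1)·log₂(P(1)/Q(1)) = (1/60)·log₂((1/60)/(2/15)) = -0.05000
  P(2)·log₂(P(2)/Q(2)) = (49/60)·log₂((49/60)/(1/60)) = 4.58535
  P(3)·log₂(P(3)/Q(3)) = (1/6)·log₂((1/6)/(17/20)) = -0.39175

D_KL(P||Q) = -0.05000 + 4.58535 - 0.39175 = 4.14360 ≈ 4.1436 bits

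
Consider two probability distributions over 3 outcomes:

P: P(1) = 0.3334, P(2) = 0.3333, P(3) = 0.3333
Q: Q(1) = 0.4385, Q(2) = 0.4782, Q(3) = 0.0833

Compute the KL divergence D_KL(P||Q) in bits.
0.3614 bits

D_KL(P||Q) = Σ P(x) log₂(P(x)/Q(x))

Computing term by term:
  P(1)·log₂(P(1)/Q(1)) = 0.3334·log₂(0.3334/0.4385) = -0.13180
  P(2)·log₂(P(2)/Q(2)) = 0.3333·log₂(0.3333/0.4782) = -0.17358
  P(3)·log₂(P(3)/Q(3)) = 0.3333·log₂(0.3333/0.0833) = 0.66674

D_KL(P||Q) = -0.13180 - 0.17358 + 0.66674 = 0.36136 ≈ 0.3614 bits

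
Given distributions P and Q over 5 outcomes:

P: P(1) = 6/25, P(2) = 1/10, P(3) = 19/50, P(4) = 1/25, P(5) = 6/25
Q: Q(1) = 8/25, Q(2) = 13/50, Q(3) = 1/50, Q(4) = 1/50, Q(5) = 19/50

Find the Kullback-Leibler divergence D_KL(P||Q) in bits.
1.2576 bits

D_KL(P||Q) = Σ P(x) log₂(P(x)/Q(x))

Computing term by term:
  P(1)·log₂(P(1)/Q(1)) = (6/25)·log₂((6/25)/(8/25)) = -0.09961
  P(2)·log₂(P(2)/Q(2)) = (1/10)·log₂((1/10)/(13/50)) = -0.13785
  P(3)·log₂(P(3)/Q(3)) = (19/50)·log₂((19/50)/(1/50)) = 1.61421
  P(4)·log₂(P(4)/Q(4)) = (1/25)·log₂((1/25)/(1/50)) = 0.04000
  P(5)·log₂(P(5)/Q(5)) = (6/25)·log₂((6/25)/(19/50)) = -0.15911

D_KL(P||Q) = -0.09961 - 0.13785 + 1.61421 + 0.04000 - 0.15911 = 1.25764 ≈ 1.2576 bits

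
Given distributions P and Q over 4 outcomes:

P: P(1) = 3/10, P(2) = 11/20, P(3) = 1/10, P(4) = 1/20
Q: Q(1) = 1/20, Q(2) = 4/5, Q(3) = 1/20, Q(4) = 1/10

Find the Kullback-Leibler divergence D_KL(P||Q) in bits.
0.5282 bits

D_KL(P||Q) = Σ P(x) log₂(P(x)/Q(x))

Computing term by term:
  P(1)·log₂(P(1)/Q(1)) = (3/10)·log₂((3/10)/(1/20)) = 0.77549
  P(2)·log₂(P(2)/Q(2)) = (11/20)·log₂((11/20)/(4/5)) = -0.29731
  P(3)·log₂(P(3)/Q(3)) = (1/10)·log₂((1/10)/(1/20)) = 0.10000
  P(4)·log₂(P(4)/Q(4)) = (1/20)·log₂((1/20)/(1/10)) = -0.05000

D_KL(P||Q) = 0.77549 - 0.29731 + 0.10000 - 0.05000 = 0.52818 ≈ 0.5282 bits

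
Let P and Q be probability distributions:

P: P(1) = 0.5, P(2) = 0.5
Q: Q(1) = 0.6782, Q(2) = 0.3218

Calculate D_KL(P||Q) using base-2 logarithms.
0.0980 bits

D_KL(P||Q) = Σ P(x) log₂(P(x)/Q(x))

Computing term by term:
  P(1)·log₂(P(1)/Q(1)) = 0.5·log₂(0.5/0.6782) = -0.21989
  P(2)·log₂(P(2)/Q(2)) = 0.5·log₂(0.5/0.3218) = 0.31788

D_KL(P||Q) = -0.21989 + 0.31788 = 0.09799 ≈ 0.0980 bits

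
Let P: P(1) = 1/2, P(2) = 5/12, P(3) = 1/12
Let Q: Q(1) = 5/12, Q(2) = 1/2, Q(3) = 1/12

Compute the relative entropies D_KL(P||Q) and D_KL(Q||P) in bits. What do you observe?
D_KL(P||Q) = 0.0219 bits, D_KL(Q||P) = 0.0219 bits. The two directions give the same value here, because Q is a self-inverse relabeling of P; in general KL divergence is asymmetric.

D_KL(P||Q) = Σ P(x) log₂(P(x)/Q(x))

Computing term by term:
  P(1)·log₂(P(1)/Q(1)) = (1/2)·log₂((1/2)/(5/12)) = 0.13152
  P(2)·log₂(P(2)/Q(2)) = (5/12)·log₂((5/12)/(1/2)) = -0.10960
  P(3)·log₂(P(3)/Q(3)) = (1/12)·log₂((1/12)/(1/12)) = 0.00000

D_KL(P||Q) = 0.13152 - 0.10960 + 0.00000 = 0.02192 ≈ 0.0219 bits

D_KL(Q||P) = Σ Q(x) log₂(Q(x)/P(x))

Computing term by term:
  Q(1)·log₂(Q(1)/P(1)) = (5/12)·log₂((5/12)/(1/2)) = -0.10960
  Q(2)·log₂(Q(2)/P(2)) = (1/2)·log₂((1/2)/(5/12)) = 0.13152
  Q(3)·log₂(Q(3)/P(3)) = (1/12)·log₂((1/12)/(1/12)) = 0.00000

D_KL(Q||P) = -0.10960 + 0.13152 + 0.00000 = 0.02192 ≈ 0.0219 bits

These ARE equal here. Q is P with outcomes relabeled (Q(1) = P(2), Q(2) = P(1)) by a relabeling that is its own inverse, so the two sums contain exactly the same terms in a different order. This is a special case — KL divergence is not symmetric in general: D_KL(P||Q) ≠ D_KL(Q||P) for most P, Q.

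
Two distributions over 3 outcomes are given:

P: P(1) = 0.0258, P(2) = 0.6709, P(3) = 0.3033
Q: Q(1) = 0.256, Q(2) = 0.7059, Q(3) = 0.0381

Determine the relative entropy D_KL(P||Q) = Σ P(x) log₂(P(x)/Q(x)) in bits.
0.7731 bits

D_KL(P||Q) = Σ P(x) log₂(P(x)/Q(x))

Computing term by term:
  P(1)·log₂(P(1)/Q(1)) = 0.0258·log₂(0.0258/0.256) = -0.08542
  P(2)·log₂(P(2)/Q(2)) = 0.6709·log₂(0.6709/0.7059) = -0.04922
  P(3)·log₂(P(3)/Q(3)) = 0.3033·log₂(0.3033/0.0381) = 0.90774

D_KL(P||Q) = -0.08542 - 0.04922 + 0.90774 = 0.77310 ≈ 0.7731 bits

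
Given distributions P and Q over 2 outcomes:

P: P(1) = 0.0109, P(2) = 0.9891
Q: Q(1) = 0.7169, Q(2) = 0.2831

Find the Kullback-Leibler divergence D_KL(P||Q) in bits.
1.7193 bits

D_KL(P||Q) = Σ P(x) log₂(P(x)/Q(x))

Computing term by term:
  P(1)·log₂(P(1)/Q(1)) = 0.0109·log₂(0.0109/0.7169) = -0.06583
  P(2)·log₂(P(2)/Q(2)) = 0.9891·log₂(0.9891/0.2831) = 1.78513

D_KL(P||Q) = -0.06583 + 1.78513 = 1.71930 ≈ 1.7193 bits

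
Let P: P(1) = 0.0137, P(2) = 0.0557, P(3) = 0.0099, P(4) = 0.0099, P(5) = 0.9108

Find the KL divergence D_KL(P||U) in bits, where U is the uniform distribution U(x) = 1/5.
1.7505 bits

U(i) = 1/5 for all i

D_KL(P||U) = Σ P(x) log₂(P(x) / (1/5))
           = Σ P(x) log₂(P(x)) + log₂(5)
           = log₂(5) - H(P)

H(P) = -Σ P(x) log₂(P(x)):
  -P(1)·log₂(P(1)) = -(0.0137)·log₂(0.0137) = 0.08480
  -P(2)·log₂(P(2)) = -(0.0557)·log₂(0.0557) = 0.23206
  -P(3)·log₂(P(3)) = -(0.0099)·log₂(0.0099) = 0.06592
  -P(4)·log₂(P(4)) = -(0.0099)·log₂(0.0099) = 0.06592
  -P(5)·log₂(P(5)) = -(0.9108)·log₂(0.9108) = 0.12277
H(P) = 0.08480 + 0.23206 + 0.06592 + 0.06592 + 0.12277 = 0.57147 bits

log₂(5) = 2.32193 bits

D_KL(P||U) = 2.32193 - 0.57147 = 1.75046 ≈ 1.7505 bits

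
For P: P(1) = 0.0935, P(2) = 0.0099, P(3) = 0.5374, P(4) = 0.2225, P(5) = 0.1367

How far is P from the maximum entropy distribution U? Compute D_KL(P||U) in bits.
0.5800 bits

U(i) = 1/5 for all i

D_KL(P||U) = Σ P(x) log₂(P(x) / (1/5))
           = Σ P(x) log₂(P(x)) + log₂(5)
           = log₂(5) - H(P)

H(P) = -Σ P(x) log₂(P(x)):
  -P(1)·log₂(P(1)) = -(0.0935)·log₂(0.0935) = 0.31967
  -P(2)·log₂(P(2)) = -(0.0099)·log₂(0.0099) = 0.06592
  -P(3)·log₂(P(3)) = -(0.5374)·log₂(0.5374) = 0.48147
  -P(4)·log₂(P(4)) = -(0.2225)·log₂(0.2225) = 0.48241
  -P(5)·log₂(P(5)) = -(0.1367)·log₂(0.1367) = 0.39245
H(P) = 0.31967 + 0.06592 + 0.48147 + 0.48241 + 0.39245 = 1.74192 bits

log₂(5) = 2.32193 bits

D_KL(P||U) = 2.32193 - 1.74192 = 0.58001 ≈ 0.5800 bits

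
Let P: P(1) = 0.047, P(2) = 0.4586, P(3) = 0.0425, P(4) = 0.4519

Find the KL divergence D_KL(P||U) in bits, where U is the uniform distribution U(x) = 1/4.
0.5654 bits

U(i) = 1/4 for all i

D_KL(P||U) = Σ P(x) log₂(P(x) / (1/4))
           = Σ P(x) log₂(P(x)) + log₂(4)
           = log₂(4) - H(P)

H(P) = -Σ P(x) log₂(P(x)):
  -P(1)·log₂(P(1)) = -(0.047)·log₂(0.047) = 0.20733
  -P(2)·log₂(P(2)) = -(0.4586)·log₂(0.4586) = 0.51578
  -P(3)·log₂(P(3)) = -(0.0425)·log₂(0.0425) = 0.19365
  -P(4)·log₂(P(4)) = -(0.4519)·log₂(0.4519) = 0.51784
H(P) = 0.20733 + 0.51578 + 0.19365 + 0.51784 = 1.43460 bits

log₂(4) = 2.00000 bits

D_KL(P||U) = 2.00000 - 1.43460 = 0.56540 ≈ 0.5654 bits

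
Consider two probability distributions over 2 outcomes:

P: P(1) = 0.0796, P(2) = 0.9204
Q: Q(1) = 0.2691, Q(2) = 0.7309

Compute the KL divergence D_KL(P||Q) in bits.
0.1662 bits

D_KL(P||Q) = Σ P(x) log₂(P(x)/Q(x))

Computing term by term:
  P(1)·log₂(P(1)/Q(1)) = 0.0796·log₂(0.0796/0.2691) = -0.13988
  P(2)·log₂(P(2)/Q(2)) = 0.9204·log₂(0.9204/0.7309) = 0.30611

D_KL(P||Q) = -0.13988 + 0.30611 = 0.16623 ≈ 0.1662 bits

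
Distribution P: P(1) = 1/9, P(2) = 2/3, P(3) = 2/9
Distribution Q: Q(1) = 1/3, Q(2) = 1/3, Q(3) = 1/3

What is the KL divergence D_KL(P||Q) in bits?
0.3606 bits

D_KL(P||Q) = Σ P(x) log₂(P(x)/Q(x))

Computing term by term:
  P(1)·log₂(P(1)/Q(1)) = (1/9)·log₂((1/9)/(1/3)) = -0.17611
  P(2)·log₂(P(2)/Q(2)) = (2/3)·log₂((2/3)/(1/3)) = 0.66667
  P(3)·log₂(P(3)/Q(3)) = (2/9)·log₂((2/9)/(1/3)) = -0.12999

D_KL(P||Q) = -0.17611 + 0.66667 - 0.12999 = 0.36057 ≈ 0.3606 bits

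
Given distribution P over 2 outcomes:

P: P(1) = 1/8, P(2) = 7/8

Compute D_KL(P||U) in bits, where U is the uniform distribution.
0.4564 bits

U(i) = 1/2 for all i

D_KL(P||U) = Σ P(x) log₂(P(x) / (1/2))
           = Σ P(x) log₂(P(x)) + log₂(2)
           = log₂(2) - H(P)

H(P) = -Σ P(x) log₂(P(x)):
  -P(1)·log₂(P(1)) = -(1/8)·log₂(1/8) = 0.37500
  -P(2)·log₂(P(2)) = -(7/8)·log₂(7/8) = 0.16856
H(P) = 0.37500 + 0.16856 = 0.54356 bits

log₂(2) = 1.00000 bits

D_KL(P||U) = 1.00000 - 0.54356 = 0.45644 ≈ 0.4564 bits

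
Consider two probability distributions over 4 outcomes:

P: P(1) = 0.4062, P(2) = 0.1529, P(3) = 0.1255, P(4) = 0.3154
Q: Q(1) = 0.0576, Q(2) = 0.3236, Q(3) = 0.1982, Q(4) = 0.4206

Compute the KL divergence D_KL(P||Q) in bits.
0.7656 bits

D_KL(P||Q) = Σ P(x) log₂(P(x)/Q(x))

Computing term by term:
  P(1)·log₂(P(1)/Q(1)) = 0.4062·log₂(0.4062/0.0576) = 1.14469
  P(2)·log₂(P(2)/Q(2)) = 0.1529·log₂(0.1529/0.3236) = -0.16538
  P(3)·log₂(P(3)/Q(3)) = 0.1255·log₂(0.1255/0.1982) = -0.08274
  P(4)·log₂(P(4)/Q(4)) = 0.3154·log₂(0.3154/0.4206) = -0.13097

D_KL(P||Q) = 1.14469 - 0.16538 - 0.08274 - 0.13097 = 0.76560 ≈ 0.7656 bits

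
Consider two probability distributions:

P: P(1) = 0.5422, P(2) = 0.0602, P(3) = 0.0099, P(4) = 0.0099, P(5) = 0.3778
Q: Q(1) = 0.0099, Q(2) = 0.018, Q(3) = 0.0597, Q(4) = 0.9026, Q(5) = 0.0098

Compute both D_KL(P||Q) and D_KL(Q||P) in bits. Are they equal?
D_KL(P||Q) = 5.1366 bits, D_KL(Q||P) = 5.8910 bits. No, they are not equal.

D_KL(P||Q) = Σ P(x) log₂(P(x)/Q(x))

Computing term by term:
  P(1)·log₂(P(1)/Q(1)) = 0.5422·log₂(0.5422/0.0099) = 3.13134
  P(2)·log₂(P(2)/Q(2)) = 0.0602·log₂(0.0602/0.018) = 0.10485
  P(3)·log₂(P(3)/Q(3)) = 0.0099·log₂(0.0099/0.0597) = -0.02566
  P(4)·log₂(P(4)/Q(4)) = 0.0099·log₂(0.0099/0.9026) = -0.06445
  P(5)·log₂(P(5)/Q(5)) = 0.3778·log₂(0.3778/0.0098) = 1.99051

D_KL(P||Q) = 3.13134 + 0.10485 - 0.02566 - 0.06445 + 1.99051 = 5.13659 ≈ 5.1366 bits

D_KL(Q||P) = Σ Q(x) log₂(Q(x)/P(x))

Computing term by term:
  Q(1)·log₂(Q(1)/P(1)) = 0.0099·log₂(0.0099/0.5422) = -0.05718
  Q(2)·log₂(Q(2)/P(2)) = 0.018·log₂(0.018/0.0602) = -0.03135
  Q(3)·log₂(Q(3)/P(3)) = 0.0597·log₂(0.0597/0.0099) = 0.15476
  Q(4)·log₂(Q(4)/P(4)) = 0.9026·log₂(0.9026/0.0099) = 5.87639
  Q(5)·log₂(Q(5)/P(5)) = 0.0098·log₂(0.0098/0.3778) = -0.05163

D_KL(Q||P) = -0.05718 - 0.03135 + 0.15476 + 5.87639 - 0.05163 = 5.89099 ≈ 5.8910 bits

These are NOT equal (difference: 0.7544 bits). KL divergence is asymmetric: D_KL(P||Q) ≠ D_KL(Q||P) in general.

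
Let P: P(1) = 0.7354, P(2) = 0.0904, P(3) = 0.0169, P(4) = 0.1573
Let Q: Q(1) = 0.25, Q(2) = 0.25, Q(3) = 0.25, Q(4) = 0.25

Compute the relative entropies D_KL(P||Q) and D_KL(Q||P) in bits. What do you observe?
D_KL(P||Q) = 0.8412 bits, D_KL(Q||P) = 1.1165 bits. The two directions give different values (D_KL(Q||P) exceeds D_KL(P||Q) by 0.2753 bits): KL divergence is asymmetric.

D_KL(P||Q) = Σ P(x) log₂(P(x)/Q(x))

Computing term by term:
  P(1)·log₂(P(1)/Q(1)) = 0.7354·log₂(0.7354/0.25) = 1.14472
  P(2)·log₂(P(2)/Q(2)) = 0.0904·log₂(0.0904/0.25) = -0.13267
  P(3)·log₂(P(3)/Q(3)) = 0.0169·log₂(0.0169/0.25) = -0.06569
  P(4)·log₂(P(4)/Q(4)) = 0.1573·log₂(0.1573/0.25) = -0.10514

D_KL(P||Q) = 1.14472 - 0.13267 - 0.06569 - 0.10514 = 0.84122 ≈ 0.8412 bits

D_KL(Q||P) = Σ Q(x) log₂(Q(x)/P(x))

Computing term by term:
  Q(1)·log₂(Q(1)/P(1)) = 0.25·log₂(0.25/0.7354) = -0.38915
  Q(2)·log₂(Q(2)/P(2)) = 0.25·log₂(0.25/0.0904) = 0.36688
  Q(3)·log₂(Q(3)/P(3)) = 0.25·log₂(0.25/0.0169) = 0.97171
  Q(4)·log₂(Q(4)/P(4)) = 0.25·log₂(0.25/0.1573) = 0.16710

D_KL(Q||P) = -0.38915 + 0.36688 + 0.97171 + 0.16710 = 1.11654 ≈ 1.1165 bits

These are NOT equal (difference: 0.2753 bits). KL divergence is asymmetric: D_KL(P||Q) ≠ D_KL(Q||P) in general.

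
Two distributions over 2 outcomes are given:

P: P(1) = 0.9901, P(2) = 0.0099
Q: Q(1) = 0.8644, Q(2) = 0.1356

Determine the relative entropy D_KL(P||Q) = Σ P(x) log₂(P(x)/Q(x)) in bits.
0.1566 bits

D_KL(P||Q) = Σ P(x) log₂(P(x)/Q(x))

Computing term by term:
  P(1)·log₂(P(1)/Q(1)) = 0.9901·log₂(0.9901/0.8644) = 0.19394
  P(2)·log₂(P(2)/Q(2)) = 0.0099·log₂(0.0099/0.1356) = -0.03738

D_KL(P||Q) = 0.19394 - 0.03738 = 0.15656 ≈ 0.1566 bits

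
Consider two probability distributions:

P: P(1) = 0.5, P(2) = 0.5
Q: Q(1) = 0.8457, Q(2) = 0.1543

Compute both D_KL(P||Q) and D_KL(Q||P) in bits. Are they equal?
D_KL(P||Q) = 0.4690 bits, D_KL(Q||P) = 0.3795 bits. No, they are not equal.

D_KL(P||Q) = Σ P(x) log₂(P(x)/Q(x))

Computing term by term:
  P(1)·log₂(P(1)/Q(1)) = 0.5·log₂(0.5/0.8457) = -0.37911
  P(2)·log₂(P(2)/Q(2)) = 0.5·log₂(0.5/0.1543) = 0.84810

D_KL(P||Q) = -0.37911 + 0.84810 = 0.46899 ≈ 0.4690 bits

D_KL(Q||P) = Σ Q(x) log₂(Q(x)/P(x))

Computing term by term:
  Q(1)·log₂(Q(1)/P(1)) = 0.8457·log₂(0.8457/0.5) = 0.64122
  Q(2)·log₂(Q(2)/P(2)) = 0.1543·log₂(0.1543/0.5) = -0.26172

D_KL(Q||P) = 0.64122 - 0.26172 = 0.37950 ≈ 0.3795 bits

These are NOT equal (difference: 0.0895 bits). KL divergence is asymmetric: D_KL(P||Q) ≠ D_KL(Q||P) in general.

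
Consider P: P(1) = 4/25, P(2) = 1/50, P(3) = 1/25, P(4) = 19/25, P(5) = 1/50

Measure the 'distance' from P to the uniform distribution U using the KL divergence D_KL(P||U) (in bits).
1.1865 bits

U(i) = 1/5 for all i

D_KL(P||U) = Σ P(x) log₂(P(x) / (1/5))
           = Σ P(x) log₂(P(x)) + log₂(5)
           = log₂(5) - H(P)

H(P) = -Σ P(x) log₂(P(x)):
  -P(1)·log₂(P(1)) = -(4/25)·log₂(4/25) = 0.42302
  -P(2)·log₂(P(2)) = -(1/50)·log₂(1/50) = 0.11288
  -P(3)·log₂(P(3)) = -(1/25)·log₂(1/25) = 0.18575
  -P(4)·log₂(P(4)) = -(19/25)·log₂(19/25) = 0.30091
  -P(5)·log₂(P(5)) = -(1/50)·log₂(1/50) = 0.11288
H(P) = 0.42302 + 0.11288 + 0.18575 + 0.30091 + 0.11288 = 1.13544 bits

log₂(5) = 2.32193 bits

D_KL(P||U) = 2.32193 - 1.13544 = 1.18649 ≈ 1.1865 bits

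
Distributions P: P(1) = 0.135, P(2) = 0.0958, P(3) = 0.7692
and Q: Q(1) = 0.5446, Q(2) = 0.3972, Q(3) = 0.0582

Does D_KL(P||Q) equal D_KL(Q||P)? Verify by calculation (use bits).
D_KL(P||Q) = 2.3965 bits, D_KL(Q||P) = 1.6941 bits. No — D_KL(P||Q) ≠ D_KL(Q||P) for this pair.

D_KL(P||Q) = Σ P(x) log₂(P(x)/Q(x))

Computing term by term:
  P(1)·log₂(P(1)/Q(1)) = 0.135·log₂(0.135/0.5446) = -0.27165
  P(2)·log₂(P(2)/Q(2)) = 0.0958·log₂(0.0958/0.3972) = -0.19656
  P(3)·log₂(P(3)/Q(3)) = 0.7692·log₂(0.7692/0.0582) = 2.86471

D_KL(P||Q) = -0.27165 - 0.19656 + 2.86471 = 2.39650 ≈ 2.3965 bits

D_KL(Q||P) = Σ Q(x) log₂(Q(x)/P(x))

Computing term by term:
  Q(1)·log₂(Q(1)/P(1)) = 0.5446·log₂(0.5446/0.135) = 1.09586
  Q(2)·log₂(Q(2)/P(2)) = 0.3972·log₂(0.3972/0.0958) = 0.81496
  Q(3)·log₂(Q(3)/P(3)) = 0.0582·log₂(0.0582/0.7692) = -0.21675

D_KL(Q||P) = 1.09586 + 0.81496 - 0.21675 = 1.69407 ≈ 1.6941 bits

These are NOT equal (difference: 0.7024 bits). KL divergence is asymmetric: D_KL(P||Q) ≠ D_KL(Q||P) in general.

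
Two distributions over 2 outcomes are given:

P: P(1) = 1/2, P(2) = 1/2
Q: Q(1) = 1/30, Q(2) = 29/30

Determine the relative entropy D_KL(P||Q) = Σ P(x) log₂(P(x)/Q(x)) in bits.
1.4779 bits

D_KL(P||Q) = Σ P(x) log₂(P(x)/Q(x))

Computing term by term:
  P(1)·log₂(P(1)/Q(1)) = (1/2)·log₂((1/2)/(1/30)) = 1.95345
  P(2)·log₂(P(2)/Q(2)) = (1/2)·log₂((1/2)/(29/30)) = -0.47555

D_KL(P||Q) = 1.95345 - 0.47555 = 1.47790 ≈ 1.4779 bits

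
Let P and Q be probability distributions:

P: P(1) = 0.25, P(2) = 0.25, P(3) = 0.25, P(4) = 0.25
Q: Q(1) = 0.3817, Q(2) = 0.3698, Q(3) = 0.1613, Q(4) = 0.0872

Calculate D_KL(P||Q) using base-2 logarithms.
0.2441 bits

D_KL(P||Q) = Σ P(x) log₂(P(x)/Q(x))

Computing term by term:
  P(1)·log₂(P(1)/Q(1)) = 0.25·log₂(0.25/0.3817) = -0.15263
  P(2)·log₂(P(2)/Q(2)) = 0.25·log₂(0.25/0.3698) = -0.14120
  P(3)·log₂(P(3)/Q(3)) = 0.25·log₂(0.25/0.1613) = 0.15805
  P(4)·log₂(P(4)/Q(4)) = 0.25·log₂(0.25/0.0872) = 0.37988

D_KL(P||Q) = -0.15263 - 0.14120 + 0.15805 + 0.37988 = 0.24410 ≈ 0.2441 bits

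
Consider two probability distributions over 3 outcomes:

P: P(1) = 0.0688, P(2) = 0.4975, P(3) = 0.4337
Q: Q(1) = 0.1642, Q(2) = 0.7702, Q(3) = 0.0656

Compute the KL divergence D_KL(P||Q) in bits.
0.7818 bits

D_KL(P||Q) = Σ P(x) log₂(P(x)/Q(x))

Computing term by term:
  P(1)·log₂(P(1)/Q(1)) = 0.0688·log₂(0.0688/0.1642) = -0.08634
  P(2)·log₂(P(2)/Q(2)) = 0.4975·log₂(0.4975/0.7702) = -0.31369
  P(3)·log₂(P(3)/Q(3)) = 0.4337·log₂(0.4337/0.0656) = 1.18180

D_KL(P||Q) = -0.08634 - 0.31369 + 1.18180 = 0.78177 ≈ 0.7818 bits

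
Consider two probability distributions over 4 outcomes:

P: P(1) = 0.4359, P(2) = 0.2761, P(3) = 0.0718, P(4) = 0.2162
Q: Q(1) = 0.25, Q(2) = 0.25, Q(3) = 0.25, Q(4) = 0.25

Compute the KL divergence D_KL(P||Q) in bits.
0.2146 bits

D_KL(P||Q) = Σ P(x) log₂(P(x)/Q(x))

Computing term by term:
  P(1)·log₂(P(1)/Q(1)) = 0.4359·log₂(0.4359/0.25) = 0.34962
  P(2)·log₂(P(2)/Q(2)) = 0.2761·log₂(0.2761/0.25) = 0.03955
  P(3)·log₂(P(3)/Q(3)) = 0.0718·log₂(0.0718/0.25) = -0.12923
  P(4)·log₂(P(4)/Q(4)) = 0.2162·log₂(0.2162/0.25) = -0.04531

D_KL(P||Q) = 0.34962 + 0.03955 - 0.12923 - 0.04531 = 0.21463 ≈ 0.2146 bits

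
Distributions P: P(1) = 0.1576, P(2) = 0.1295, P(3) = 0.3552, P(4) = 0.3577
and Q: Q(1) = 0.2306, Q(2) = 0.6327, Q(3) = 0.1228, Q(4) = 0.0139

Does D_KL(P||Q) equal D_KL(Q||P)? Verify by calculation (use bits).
D_KL(P||Q) = 1.8374 bits, D_KL(Q||P) = 1.3213 bits. No — D_KL(P||Q) ≠ D_KL(Q||P) for this pair.

D_KL(P||Q) = Σ P(x) log₂(P(x)/Q(x))

Computing term by term:
  P(1)·log₂(P(1)/Q(1)) = 0.1576·log₂(0.1576/0.2306) = -0.08654
  P(2)·log₂(P(2)/Q(2)) = 0.1295·log₂(0.1295/0.6327) = -0.29637
  P(3)·log₂(P(3)/Q(3)) = 0.3552·log₂(0.3552/0.1228) = 0.54428
  P(4)·log₂(P(4)/Q(4)) = 0.3577·log₂(0.3577/0.0139) = 1.67604

D_KL(P||Q) = -0.08654 - 0.29637 + 0.54428 + 1.67604 = 1.83741 ≈ 1.8374 bits

D_KL(Q||P) = Σ Q(x) log₂(Q(x)/P(x))

Computing term by term:
  Q(1)·log₂(Q(1)/P(1)) = 0.2306·log₂(0.2306/0.1576) = 0.12663
  Q(2)·log₂(Q(2)/P(2)) = 0.6327·log₂(0.6327/0.1295) = 1.44798
  Q(3)·log₂(Q(3)/P(3)) = 0.1228·log₂(0.1228/0.3552) = -0.18817
  Q(4)·log₂(Q(4)/P(4)) = 0.0139·log₂(0.0139/0.3577) = -0.06513

D_KL(Q||P) = 0.12663 + 1.44798 - 0.18817 - 0.06513 = 1.32131 ≈ 1.3213 bits

These are NOT equal (difference: 0.5161 bits). KL divergence is asymmetric: D_KL(P||Q) ≠ D_KL(Q||P) in general.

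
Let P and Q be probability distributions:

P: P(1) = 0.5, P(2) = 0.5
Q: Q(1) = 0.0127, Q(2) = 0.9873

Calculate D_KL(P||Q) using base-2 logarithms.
2.1587 bits

D_KL(P||Q) = Σ P(x) log₂(P(x)/Q(x))

Computing term by term:
  P(1)·log₂(P(1)/Q(1)) = 0.5·log₂(0.5/0.0127) = 2.64951
  P(2)·log₂(P(2)/Q(2)) = 0.5·log₂(0.5/0.9873) = -0.49078

D_KL(P||Q) = 2.64951 - 0.49078 = 2.15873 ≈ 2.1587 bits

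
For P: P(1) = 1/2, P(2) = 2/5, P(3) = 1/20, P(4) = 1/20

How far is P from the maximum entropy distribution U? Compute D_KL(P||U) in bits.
0.5390 bits

U(i) = 1/4 for all i

D_KL(P||U) = Σ P(x) log₂(P(x) / (1/4))
           = Σ P(x) log₂(P(x)) + log₂(4)
           = log₂(4) - H(P)

H(P) = -Σ P(x) log₂(P(x)):
  -P(1)·log₂(P(1)) = -(1/2)·log₂(1/2) = 0.50000
  -P(2)·log₂(P(2)) = -(2/5)·log₂(2/5) = 0.52877
  -P(3)·log₂(P(3)) = -(1/20)·log₂(1/20) = 0.21610
  -P(4)·log₂(P(4)) = -(1/20)·log₂(1/20) = 0.21610
H(P) = 0.50000 + 0.52877 + 0.21610 + 0.21610 = 1.46097 bits

log₂(4) = 2.00000 bits

D_KL(P||U) = 2.00000 - 1.46097 = 0.53903 ≈ 0.5390 bits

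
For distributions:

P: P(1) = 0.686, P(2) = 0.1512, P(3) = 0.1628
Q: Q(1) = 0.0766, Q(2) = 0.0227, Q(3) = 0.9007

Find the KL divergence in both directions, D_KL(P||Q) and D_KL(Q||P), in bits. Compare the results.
D_KL(P||Q) = 2.1815 bits, D_KL(Q||P) = 1.9185 bits. D_KL(P||Q) is larger than D_KL(Q||P) by 0.2630 bits; the two directions differ.

D_KL(P||Q) = Σ P(x) log₂(P(x)/Q(x))

Computing term by term:
  P(1)·log₂(P(1)/Q(1)) = 0.686·log₂(0.686/0.0766) = 2.16968
  P(2)·log₂(P(2)/Q(2)) = 0.1512·log₂(0.1512/0.0227) = 0.41364
  P(3)·log₂(P(3)/Q(3)) = 0.1628·log₂(0.1628/0.9007) = -0.40178

D_KL(P||Q) = 2.16968 + 0.41364 - 0.40178 = 2.18154 ≈ 2.1815 bits

D_KL(Q||P) = Σ Q(x) log₂(Q(x)/P(x))

Computing term by term:
  Q(1)·log₂(Q(1)/P(1)) = 0.0766·log₂(0.0766/0.686) = -0.24227
  Q(2)·log₂(Q(2)/P(2)) = 0.0227·log₂(0.0227/0.1512) = -0.06210
  Q(3)·log₂(Q(3)/P(3)) = 0.9007·log₂(0.9007/0.1628) = 2.22288

D_KL(Q||P) = -0.24227 - 0.06210 + 2.22288 = 1.91851 ≈ 1.9185 bits

These are NOT equal (difference: 0.2630 bits). KL divergence is asymmetric: D_KL(P||Q) ≠ D_KL(Q||P) in general.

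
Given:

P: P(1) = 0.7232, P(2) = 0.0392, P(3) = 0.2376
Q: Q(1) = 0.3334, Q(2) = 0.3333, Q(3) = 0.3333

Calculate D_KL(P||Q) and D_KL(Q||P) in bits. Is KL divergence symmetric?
D_KL(P||Q) = 0.5709 bits, D_KL(Q||P) = 0.8195 bits. No, KL divergence is not symmetric.

D_KL(P||Q) = Σ P(x) log₂(P(x)/Q(x))

Computing term by term:
  P(1)·log₂(P(1)/Q(1)) = 0.7232·log₂(0.7232/0.3334) = 0.80792
  P(2)·log₂(P(2)/Q(2)) = 0.0392·log₂(0.0392/0.3333) = -0.12105
  P(3)·log₂(P(3)/Q(3)) = 0.2376·log₂(0.2376/0.3333) = -0.11602

D_KL(P||Q) = 0.80792 - 0.12105 - 0.11602 = 0.57085 ≈ 0.5709 bits

D_KL(Q||P) = Σ Q(x) log₂(Q(x)/P(x))

Computing term by term:
  Q(1)·log₂(Q(1)/P(1)) = 0.3334·log₂(0.3334/0.7232) = -0.37245
  Q(2)·log₂(Q(2)/P(2)) = 0.3333·log₂(0.3333/0.0392) = 1.02920
  Q(3)·log₂(Q(3)/P(3)) = 0.3333·log₂(0.3333/0.2376) = 0.16275

D_KL(Q||P) = -0.37245 + 1.02920 + 0.16275 = 0.81950 ≈ 0.8195 bits

These are NOT equal (difference: 0.2486 bits). KL divergence is asymmetric: D_KL(P||Q) ≠ D_KL(Q||P) in general.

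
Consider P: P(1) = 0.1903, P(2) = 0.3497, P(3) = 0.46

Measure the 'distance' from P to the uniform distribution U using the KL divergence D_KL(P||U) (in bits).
0.0840 bits

U(i) = 1/3 for all i

D_KL(P||U) = Σ P(x) log₂(P(x) / (1/3))
           = Σ P(x) log₂(P(x)) + log₂(3)
           = log₂(3) - H(P)

H(P) = -Σ P(x) log₂(P(x)):
  -P(1)·log₂(P(1)) = -(0.1903)·log₂(0.1903) = 0.45551
  -P(2)·log₂(P(2)) = -(0.3497)·log₂(0.3497) = 0.53008
  -P(3)·log₂(P(3)) = -(0.46)·log₂(0.46) = 0.51534
H(P) = 0.45551 + 0.53008 + 0.51534 = 1.50093 bits

log₂(3) = 1.58496 bits

D_KL(P||U) = 1.58496 - 1.50093 = 0.08403 ≈ 0.0840 bits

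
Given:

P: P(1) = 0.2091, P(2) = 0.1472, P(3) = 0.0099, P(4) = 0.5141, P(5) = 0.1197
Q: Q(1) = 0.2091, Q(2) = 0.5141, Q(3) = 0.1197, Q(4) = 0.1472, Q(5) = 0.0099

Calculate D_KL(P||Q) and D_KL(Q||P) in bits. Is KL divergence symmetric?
D_KL(P||Q) = 1.0568 bits, D_KL(Q||P) = 1.0568 bits. The two values coincide for this particular pair, but no — KL divergence is not symmetric in general.

D_KL(P||Q) = Σ P(x) log₂(P(x)/Q(x))

Computing term by term:
  P(1)·log₂(P(1)/Q(1)) = 0.2091·log₂(0.2091/0.2091) = 0.00000
  P(2)·log₂(P(2)/Q(2)) = 0.1472·log₂(0.1472/0.5141) = -0.26559
  P(3)·log₂(P(3)/Q(3)) = 0.0099·log₂(0.0099/0.1197) = -0.03560
  P(4)·log₂(P(4)/Q(4)) = 0.5141·log₂(0.5141/0.1472) = 0.92758
  P(5)·log₂(P(5)/Q(5)) = 0.1197·log₂(0.1197/0.0099) = 0.43042

D_KL(P||Q) = 0.00000 - 0.26559 - 0.03560 + 0.92758 + 0.43042 = 1.05681 ≈ 1.0568 bits

D_KL(Q||P) = Σ Q(x) log₂(Q(x)/P(x))

Computing term by term:
  Q(1)·log₂(Q(1)/P(1)) = 0.2091·log₂(0.2091/0.2091) = 0.00000
  Q(2)·log₂(Q(2)/P(2)) = 0.5141·log₂(0.5141/0.1472) = 0.92758
  Q(3)·log₂(Q(3)/P(3)) = 0.1197·log₂(0.1197/0.0099) = 0.43042
  Q(4)·log₂(Q(4)/P(4)) = 0.1472·log₂(0.1472/0.5141) = -0.26559
  Q(5)·log₂(Q(5)/P(5)) = 0.0099·log₂(0.0099/0.1197) = -0.03560

D_KL(Q||P) = 0.00000 + 0.92758 + 0.43042 - 0.26559 - 0.03560 = 1.05681 ≈ 1.0568 bits

These ARE equal here. Q is P with outcomes relabeled (Q(2) = P(4), Q(3) = P(5), Q(4) = P(2), Q(5) = P(3)) by a relabeling that is its own inverse, so the two sums contain exactly the same terms in a different order. This is a special case — KL divergence is not symmetric in general: D_KL(P||Q) ≠ D_KL(Q||P) for most P, Q.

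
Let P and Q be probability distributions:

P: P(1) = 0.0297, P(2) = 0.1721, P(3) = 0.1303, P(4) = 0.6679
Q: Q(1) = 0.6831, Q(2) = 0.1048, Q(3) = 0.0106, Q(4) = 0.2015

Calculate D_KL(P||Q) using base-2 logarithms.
1.6152 bits

D_KL(P||Q) = Σ P(x) log₂(P(x)/Q(x))

Computing term by term:
  P(1)·log₂(P(1)/Q(1)) = 0.0297·log₂(0.0297/0.6831) = -0.13435
  P(2)·log₂(P(2)/Q(2)) = 0.1721·log₂(0.1721/0.1048) = 0.12316
  P(3)·log₂(P(3)/Q(3)) = 0.1303·log₂(0.1303/0.0106) = 0.47165
  P(4)·log₂(P(4)/Q(4)) = 0.6679·log₂(0.6679/0.2015) = 1.15470

D_KL(P||Q) = -0.13435 + 0.12316 + 0.47165 + 1.15470 = 1.61516 ≈ 1.6152 bits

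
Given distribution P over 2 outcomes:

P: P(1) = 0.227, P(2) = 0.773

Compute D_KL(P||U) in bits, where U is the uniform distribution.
0.2273 bits

U(i) = 1/2 for all i

D_KL(P||U) = Σ P(x) log₂(P(x) / (1/2))
           = Σ P(x) log₂(P(x)) + log₂(2)
           = log₂(2) - H(P)

H(P) = -Σ P(x) log₂(P(x)):
  -P(1)·log₂(P(1)) = -(0.227)·log₂(0.227) = 0.48561
  -P(2)·log₂(P(2)) = -(0.773)·log₂(0.773) = 0.28714
H(P) = 0.48561 + 0.28714 = 0.77275 bits

log₂(2) = 1.00000 bits

D_KL(P||U) = 1.00000 - 0.77275 = 0.22725 ≈ 0.2273 bits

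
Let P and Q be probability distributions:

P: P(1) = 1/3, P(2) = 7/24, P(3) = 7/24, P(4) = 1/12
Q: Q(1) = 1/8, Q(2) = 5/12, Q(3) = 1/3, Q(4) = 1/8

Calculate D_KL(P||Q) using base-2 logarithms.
0.2167 bits

D_KL(P||Q) = Σ P(x) log₂(P(x)/Q(x))

Computing term by term:
  P(1)·log₂(P(1)/Q(1)) = (1/3)·log₂((1/3)/(1/8)) = 0.47168
  P(2)·log₂(P(2)/Q(2)) = (7/24)·log₂((7/24)/(5/12)) = -0.15008
  P(3)·log₂(P(3)/Q(3)) = (7/24)·log₂((7/24)/(1/3)) = -0.05619
  P(4)·log₂(P(4)/Q(4)) = (1/12)·log₂((1/12)/(1/8)) = -0.04875

D_KL(P||Q) = 0.47168 - 0.15008 - 0.05619 - 0.04875 = 0.21666 ≈ 0.2167 bits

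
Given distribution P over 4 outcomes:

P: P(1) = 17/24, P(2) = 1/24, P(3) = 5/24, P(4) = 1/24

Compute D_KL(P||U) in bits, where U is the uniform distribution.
0.7941 bits

U(i) = 1/4 for all i

D_KL(P||U) = Σ P(x) log₂(P(x) / (1/4))
           = Σ P(x) log₂(P(x)) + log₂(4)
           = log₂(4) - H(P)

H(P) = -Σ P(x) log₂(P(x)):
  -P(1)·log₂(P(1)) = -(17/24)·log₂(17/24) = 0.35240
  -P(2)·log₂(P(2)) = -(1/24)·log₂(1/24) = 0.19104
  -P(3)·log₂(P(3)) = -(5/24)·log₂(5/24) = 0.47147
  -P(4)·log₂(P(4)) = -(1/24)·log₂(1/24) = 0.19104
H(P) = 0.35240 + 0.19104 + 0.47147 + 0.19104 = 1.20595 bits

log₂(4) = 2.00000 bits

D_KL(P||U) = 2.00000 - 1.20595 = 0.79405 ≈ 0.7941 bits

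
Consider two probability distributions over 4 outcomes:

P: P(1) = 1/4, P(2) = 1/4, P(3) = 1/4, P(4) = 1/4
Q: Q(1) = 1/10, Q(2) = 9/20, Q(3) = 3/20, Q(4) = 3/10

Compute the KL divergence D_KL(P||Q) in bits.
0.2370 bits

D_KL(P||Q) = Σ P(x) log₂(P(x)/Q(x))

Computing term by term:
  P(1)·log₂(P(1)/Q(1)) = (1/4)·log₂((1/4)/(1/10)) = 0.33048
  P(2)·log₂(P(2)/Q(2)) = (1/4)·log₂((1/4)/(9/20)) = -0.21200
  P(3)·log₂(P(3)/Q(3)) = (1/4)·log₂((1/4)/(3/20)) = 0.18424
  P(4)·log₂(P(4)/Q(4)) = (1/4)·log₂((1/4)/(3/10)) = -0.06576

D_KL(P||Q) = 0.33048 - 0.21200 + 0.18424 - 0.06576 = 0.23696 ≈ 0.2370 bits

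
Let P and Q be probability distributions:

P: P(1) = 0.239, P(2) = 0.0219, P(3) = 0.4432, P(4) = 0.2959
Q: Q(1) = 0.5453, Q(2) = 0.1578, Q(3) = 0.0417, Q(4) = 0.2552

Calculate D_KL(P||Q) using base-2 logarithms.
1.2276 bits

D_KL(P||Q) = Σ P(x) log₂(P(x)/Q(x))

Computing term by term:
  P(1)·log₂(P(1)/Q(1)) = 0.239·log₂(0.239/0.5453) = -0.28442
  P(2)·log₂(P(2)/Q(2)) = 0.0219·log₂(0.0219/0.1578) = -0.06240
  P(3)·log₂(P(3)/Q(3)) = 0.4432·log₂(0.4432/0.0417) = 1.51124
  P(4)·log₂(P(4)/Q(4)) = 0.2959·log₂(0.2959/0.2552) = 0.06317

D_KL(P||Q) = -0.28442 - 0.06240 + 1.51124 + 0.06317 = 1.22759 ≈ 1.2276 bits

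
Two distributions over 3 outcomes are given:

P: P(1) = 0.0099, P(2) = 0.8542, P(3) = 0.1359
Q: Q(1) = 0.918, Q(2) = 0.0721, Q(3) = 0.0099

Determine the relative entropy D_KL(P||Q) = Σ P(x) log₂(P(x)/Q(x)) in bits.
3.4954 bits

D_KL(P||Q) = Σ P(x) log₂(P(x)/Q(x))

Computing term by term:
  P(1)·log₂(P(1)/Q(1)) = 0.0099·log₂(0.0099/0.918) = -0.06470
  P(2)·log₂(P(2)/Q(2)) = 0.8542·log₂(0.8542/0.0721) = 3.04651
  P(3)·log₂(P(3)/Q(3)) = 0.1359·log₂(0.1359/0.0099) = 0.51356

D_KL(P||Q) = -0.06470 + 3.04651 + 0.51356 = 3.49537 ≈ 3.4954 bits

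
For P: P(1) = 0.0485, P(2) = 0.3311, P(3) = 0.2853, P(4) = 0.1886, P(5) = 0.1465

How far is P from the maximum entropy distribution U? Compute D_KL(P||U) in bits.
0.2061 bits

U(i) = 1/5 for all i

D_KL(P||U) = Σ P(x) log₂(P(x) / (1/5))
           = Σ P(x) log₂(P(x)) + log₂(5)
           = log₂(5) - H(P)

H(P) = -Σ P(x) log₂(P(x)):
  -P(1)·log₂(P(1)) = -(0.0485)·log₂(0.0485) = 0.21174
  -P(2)·log₂(P(2)) = -(0.3311)·log₂(0.3311) = 0.52799
  -P(3)·log₂(P(3)) = -(0.2853)·log₂(0.2853) = 0.51624
  -P(4)·log₂(P(4)) = -(0.1886)·log₂(0.1886) = 0.45388
  -P(5)·log₂(P(5)) = -(0.1465)·log₂(0.1465) = 0.40596
H(P) = 0.21174 + 0.52799 + 0.51624 + 0.45388 + 0.40596 = 2.11581 bits

log₂(5) = 2.32193 bits

D_KL(P||U) = 2.32193 - 2.11581 = 0.20612 ≈ 0.2061 bits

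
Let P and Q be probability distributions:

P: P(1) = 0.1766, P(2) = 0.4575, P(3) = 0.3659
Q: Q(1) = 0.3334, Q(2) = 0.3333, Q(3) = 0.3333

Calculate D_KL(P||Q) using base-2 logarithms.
0.0964 bits

D_KL(P||Q) = Σ P(x) log₂(P(x)/Q(x))

Computing term by term:
  P(1)·log₂(P(1)/Q(1)) = 0.1766·log₂(0.1766/0.3334) = -0.16190
  P(2)·log₂(P(2)/Q(2)) = 0.4575·log₂(0.4575/0.3333) = 0.20905
  P(3)·log₂(P(3)/Q(3)) = 0.3659·log₂(0.3659/0.3333) = 0.04926

D_KL(P||Q) = -0.16190 + 0.20905 + 0.04926 = 0.09641 ≈ 0.0964 bits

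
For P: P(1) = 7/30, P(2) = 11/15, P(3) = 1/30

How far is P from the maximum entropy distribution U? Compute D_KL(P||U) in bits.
0.6034 bits

U(i) = 1/3 for all i

D_KL(P||U) = Σ P(x) log₂(P(x) / (1/3))
           = Σ P(x) log₂(P(x)) + log₂(3)
           = log₂(3) - H(P)

H(P) = -Σ P(x) log₂(P(x)):
  -P(1)·log₂(P(1)) = -(7/30)·log₂(7/30) = 0.48989
  -P(2)·log₂(P(2)) = -(11/15)·log₂(11/15) = 0.32814
  -P(3)·log₂(P(3)) = -(1/30)·log₂(1/30) = 0.16356
H(P) = 0.48989 + 0.32814 + 0.16356 = 0.98159 bits

log₂(3) = 1.58496 bits

D_KL(P||U) = 1.58496 - 0.98159 = 0.60337 ≈ 0.6034 bits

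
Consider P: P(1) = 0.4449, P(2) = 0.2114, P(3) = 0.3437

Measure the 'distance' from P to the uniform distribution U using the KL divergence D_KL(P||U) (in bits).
0.0616 bits

U(i) = 1/3 for all i

D_KL(P||U) = Σ P(x) log₂(P(x) / (1/3))
           = Σ P(x) log₂(P(x)) + log₂(3)
           = log₂(3) - H(P)

H(P) = -Σ P(x) log₂(P(x)):
  -P(1)·log₂(P(1)) = -(0.4449)·log₂(0.4449) = 0.51984
  -P(2)·log₂(P(2)) = -(0.2114)·log₂(0.2114) = 0.47395
  -P(3)·log₂(P(3)) = -(0.3437)·log₂(0.3437) = 0.52957
H(P) = 0.51984 + 0.47395 + 0.52957 = 1.52336 bits

log₂(3) = 1.58496 bits

D_KL(P||U) = 1.58496 - 1.52336 = 0.06160 ≈ 0.0616 bits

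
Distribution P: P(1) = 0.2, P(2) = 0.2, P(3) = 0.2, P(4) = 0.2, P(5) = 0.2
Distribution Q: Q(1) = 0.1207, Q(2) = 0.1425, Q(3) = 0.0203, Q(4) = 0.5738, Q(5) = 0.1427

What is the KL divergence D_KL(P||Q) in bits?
0.6969 bits

D_KL(P||Q) = Σ P(x) log₂(P(x)/Q(x))

Computing term by term:
  P(1)·log₂(P(1)/Q(1)) = 0.2·log₂(0.2/0.1207) = 0.14571
  P(2)·log₂(P(2)/Q(2)) = 0.2·log₂(0.2/0.1425) = 0.09781
  P(3)·log₂(P(3)/Q(3)) = 0.2·log₂(0.2/0.0203) = 0.66009
  P(4)·log₂(P(4)/Q(4)) = 0.2·log₂(0.2/0.5738) = -0.30411
  P(5)·log₂(P(5)/Q(5)) = 0.2·log₂(0.2/0.1427) = 0.09740

D_KL(P||Q) = 0.14571 + 0.09781 + 0.66009 - 0.30411 + 0.09740 = 0.69690 ≈ 0.6969 bits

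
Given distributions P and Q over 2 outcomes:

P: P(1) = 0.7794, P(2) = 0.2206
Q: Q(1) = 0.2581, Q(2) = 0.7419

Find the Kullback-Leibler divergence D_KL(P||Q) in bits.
0.8567 bits

D_KL(P||Q) = Σ P(x) log₂(P(x)/Q(x))

Computing term by term:
  P(1)·log₂(P(1)/Q(1)) = 0.7794·log₂(0.7794/0.2581) = 1.24270
  P(2)·log₂(P(2)/Q(2)) = 0.2206·log₂(0.2206/0.7419) = -0.38600

D_KL(P||Q) = 1.24270 - 0.38600 = 0.85670 ≈ 0.8567 bits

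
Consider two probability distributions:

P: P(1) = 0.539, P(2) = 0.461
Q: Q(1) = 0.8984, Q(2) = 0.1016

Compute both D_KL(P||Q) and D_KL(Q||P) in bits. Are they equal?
D_KL(P||Q) = 0.6086 bits, D_KL(Q||P) = 0.4405 bits. No, they are not equal.

D_KL(P||Q) = Σ P(x) log₂(P(x)/Q(x))

Computing term by term:
  P(1)·log₂(P(1)/Q(1)) = 0.539·log₂(0.539/0.8984) = -0.39728
  P(2)·log₂(P(2)/Q(2)) = 0.461·log₂(0.461/0.1016) = 1.00584

D_KL(P||Q) = -0.39728 + 1.00584 = 0.60856 ≈ 0.6086 bits

D_KL(Q||P) = Σ Q(x) log₂(Q(x)/P(x))

Computing term by term:
  Q(1)·log₂(Q(1)/P(1)) = 0.8984·log₂(0.8984/0.539) = 0.66219
  Q(2)·log₂(Q(2)/P(2)) = 0.1016·log₂(0.1016/0.461) = -0.22168

D_KL(Q||P) = 0.66219 - 0.22168 = 0.44051 ≈ 0.4405 bits

These are NOT equal (difference: 0.1681 bits). KL divergence is asymmetric: D_KL(P||Q) ≠ D_KL(Q||P) in general.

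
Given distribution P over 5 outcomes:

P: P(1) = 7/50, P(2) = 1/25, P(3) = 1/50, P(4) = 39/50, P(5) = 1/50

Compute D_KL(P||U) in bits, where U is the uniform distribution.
1.2337 bits

U(i) = 1/5 for all i

D_KL(P||U) = Σ P(x) log₂(P(x) / (1/5))
           = Σ P(x) log₂(P(x)) + log₂(5)
           = log₂(5) - H(P)

H(P) = -Σ P(x) log₂(P(x)):
  -P(1)·log₂(P(1)) = -(7/50)·log₂(7/50) = 0.39711
  -P(2)·log₂(P(2)) = -(1/25)·log₂(1/25) = 0.18575
  -P(3)·log₂(P(3)) = -(1/50)·log₂(1/50) = 0.11288
  -P(4)·log₂(P(4)) = -(39/50)·log₂(39/50) = 0.27959
  -P(5)·log₂(P(5)) = -(1/50)·log₂(1/50) = 0.11288
H(P) = 0.39711 + 0.18575 + 0.11288 + 0.27959 + 0.11288 = 1.08821 bits

log₂(5) = 2.32193 bits

D_KL(P||U) = 2.32193 - 1.08821 = 1.23372 ≈ 1.2337 bits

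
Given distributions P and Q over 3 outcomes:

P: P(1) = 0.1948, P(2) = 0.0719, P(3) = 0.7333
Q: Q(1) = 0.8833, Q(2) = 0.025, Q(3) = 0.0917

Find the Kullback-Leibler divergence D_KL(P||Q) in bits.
1.8842 bits

D_KL(P||Q) = Σ P(x) log₂(P(x)/Q(x))

Computing term by term:
  P(1)·log₂(P(1)/Q(1)) = 0.1948·log₂(0.1948/0.8833) = -0.42484
  P(2)·log₂(P(2)/Q(2)) = 0.0719·log₂(0.0719/0.025) = 0.10958
  P(3)·log₂(P(3)/Q(3)) = 0.7333·log₂(0.7333/0.0917) = 2.19947

D_KL(P||Q) = -0.42484 + 0.10958 + 2.19947 = 1.88421 ≈ 1.8842 bits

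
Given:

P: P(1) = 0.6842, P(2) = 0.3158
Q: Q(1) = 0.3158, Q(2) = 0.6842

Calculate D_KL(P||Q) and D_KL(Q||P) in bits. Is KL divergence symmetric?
D_KL(P||Q) = 0.4109 bits, D_KL(Q||P) = 0.4109 bits. The two values coincide for this particular pair, but no — KL divergence is not symmetric in general.

D_KL(P||Q) = Σ P(x) log₂(P(x)/Q(x))

Computing term by term:
  P(1)·log₂(P(1)/Q(1)) = 0.6842·log₂(0.6842/0.3158) = 0.76316
  P(2)·log₂(P(2)/Q(2)) = 0.3158·log₂(0.3158/0.6842) = -0.35225

D_KL(P||Q) = 0.76316 - 0.35225 = 0.41091 ≈ 0.4109 bits

D_KL(Q||P) = Σ Q(x) log₂(Q(x)/P(x))

Computing term by term:
  Q(1)·log₂(Q(1)/P(1)) = 0.3158·log₂(0.3158/0.6842) = -0.35225
  Q(2)·log₂(Q(2)/P(2)) = 0.6842·log₂(0.6842/0.3158) = 0.76316

D_KL(Q||P) = -0.35225 + 0.76316 = 0.41091 ≈ 0.4109 bits

These ARE equal here. Q is P with outcomes relabeled (Q(1) = P(2), Q(2) = P(1)) by a relabeling that is its own inverse, so the two sums contain exactly the same terms in a different order. This is a special case — KL divergence is not symmetric in general: D_KL(P||Q) ≠ D_KL(Q||P) for most P, Q.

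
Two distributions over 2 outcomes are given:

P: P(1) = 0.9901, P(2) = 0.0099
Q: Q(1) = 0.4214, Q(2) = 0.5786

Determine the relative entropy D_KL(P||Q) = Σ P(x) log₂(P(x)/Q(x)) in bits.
1.1621 bits

D_KL(P||Q) = Σ P(x) log₂(P(x)/Q(x))

Computing term by term:
  P(1)·log₂(P(1)/Q(1)) = 0.9901·log₂(0.9901/0.4214) = 1.22018
  P(2)·log₂(P(2)/Q(2)) = 0.0099·log₂(0.0099/0.5786) = -0.05810

D_KL(P||Q) = 1.22018 - 0.05810 = 1.16208 ≈ 1.1621 bits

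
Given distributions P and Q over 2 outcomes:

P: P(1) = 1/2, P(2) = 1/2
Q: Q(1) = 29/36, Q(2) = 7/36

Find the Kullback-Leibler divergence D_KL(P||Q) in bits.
0.3373 bits

D_KL(P||Q) = Σ P(x) log₂(P(x)/Q(x))

Computing term by term:
  P(1)·log₂(P(1)/Q(1)) = (1/2)·log₂((1/2)/(29/36)) = -0.34403
  P(2)·log₂(P(2)/Q(2)) = (1/2)·log₂((1/2)/(7/36)) = 0.68129

D_KL(P||Q) = -0.34403 + 0.68129 = 0.33726 ≈ 0.3373 bits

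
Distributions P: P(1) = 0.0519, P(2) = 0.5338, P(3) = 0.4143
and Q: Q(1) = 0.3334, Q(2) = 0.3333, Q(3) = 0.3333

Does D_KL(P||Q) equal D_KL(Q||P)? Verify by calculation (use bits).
D_KL(P||Q) = 0.3535 bits, D_KL(Q||P) = 0.5636 bits. No — D_KL(P||Q) ≠ D_KL(Q||P) for this pair.

D_KL(P||Q) = Σ P(x) log₂(P(x)/Q(x))

Computing term by term:
  P(1)·log₂(P(1)/Q(1)) = 0.0519·log₂(0.0519/0.3334) = -0.13927
  P(2)·log₂(P(2)/Q(2)) = 0.5338·log₂(0.5338/0.3333) = 0.36271
  P(3)·log₂(P(3)/Q(3)) = 0.4143·log₂(0.4143/0.3333) = 0.13003

D_KL(P||Q) = -0.13927 + 0.36271 + 0.13003 = 0.35347 ≈ 0.3535 bits

D_KL(Q||P) = Σ Q(x) log₂(Q(x)/P(x))

Computing term by term:
  Q(1)·log₂(Q(1)/P(1)) = 0.3334·log₂(0.3334/0.0519) = 0.89466
  Q(2)·log₂(Q(2)/P(2)) = 0.3333·log₂(0.3333/0.5338) = -0.22647
  Q(3)·log₂(Q(3)/P(3)) = 0.3333·log₂(0.3333/0.4143) = -0.10461

D_KL(Q||P) = 0.89466 - 0.22647 - 0.10461 = 0.56358 ≈ 0.5636 bits

These are NOT equal (difference: 0.2101 bits). KL divergence is asymmetric: D_KL(P||Q) ≠ D_KL(Q||P) in general.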